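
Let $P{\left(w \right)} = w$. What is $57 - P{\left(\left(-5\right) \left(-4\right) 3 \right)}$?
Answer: $-3$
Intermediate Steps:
$57 - P{\left(\left(-5\right) \left(-4\right) 3 \right)} = 57 - \left(-5\right) \left(-4\right) 3 = 57 - 20 \cdot 3 = 57 - 60 = -3$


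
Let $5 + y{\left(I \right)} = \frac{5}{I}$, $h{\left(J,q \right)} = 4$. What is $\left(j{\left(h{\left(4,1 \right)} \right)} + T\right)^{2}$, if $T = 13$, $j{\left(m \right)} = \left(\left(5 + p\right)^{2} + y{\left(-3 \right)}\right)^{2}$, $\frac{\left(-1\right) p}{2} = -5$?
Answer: $\frac{184162856164}{81} \approx 2.2736 \cdot 10^{9}$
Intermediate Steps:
$p = 10$ ($p = \left(-2\right) \left(-5\right) = 10$)
$y{\left(I \right)} = -5 + \frac{5}{I}$
$j{\left(m \right)} = \frac{429025}{9}$ ($j{\left(m \right)} = \left(\left(5 + 10\right)^{2} - \left(5 - \frac{5}{-3}\right)\right)^{2} = \left(15^{2} + \left(-5 + 5 \left(- \frac{1}{3}\right)\right)\right)^{2} = \left(225 - \frac{20}{3}\right)^{2} = \left(\frac{655}{3}\right)^{2} = \frac{429025}{9}$)
$\left(j{\left(h{\left(4,1 \right)} \right)} + T\right)^{2} = \left(\frac{429025}{9} + 13\right)^{2} = \left(\frac{429142}{9}\right)^{2} = \frac{184162856164}{81}$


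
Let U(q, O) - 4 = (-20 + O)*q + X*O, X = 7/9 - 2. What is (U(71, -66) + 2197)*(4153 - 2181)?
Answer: -22624756/3 ≈ -7.5416e+6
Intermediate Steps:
X = -11/9 (X = 7*(1/9) - 2 = 7/9 - 2 = -11/9 ≈ -1.2222)
U(q, O) = 4 - 11*O/9 + q*(-20 + O) (U(q, O) = 4 + ((-20 + O)*q - 11*O/9) = 4 + (q*(-20 + O) - 11*O/9) = 4 + (-11*O/9 + q*(-20 + O)) = 4 - 11*O/9 + q*(-20 + O))
(U(71, -66) + 2197)*(4153 - 2181) = ((4 - 20*71 - 11/9*(-66) - 66*71) + 2197)*(4153 - 2181) = ((4 - 1420 + 242/3 - 4686) + 2197)*1972 = (-18064/3 + 2197)*1972 = -11473/3*1972 = -22624756/3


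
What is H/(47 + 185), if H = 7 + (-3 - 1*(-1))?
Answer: 5/232 ≈ 0.021552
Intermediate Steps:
H = 5 (H = 7 + (-3 + 1) = 7 - 2 = 5)
H/(47 + 185) = 5/(47 + 185) = 5/232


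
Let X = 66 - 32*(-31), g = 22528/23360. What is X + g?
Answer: 386522/365 ≈ 1059.0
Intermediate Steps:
g = 352/365 (g = 22528*(1/23360) = 352/365 ≈ 0.96438)
X = 1058 (X = 66 + 992 = 1058)
X + g = 1058 + 352/365 = 386522/365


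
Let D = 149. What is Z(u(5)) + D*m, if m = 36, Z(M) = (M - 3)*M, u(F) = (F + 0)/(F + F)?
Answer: 21451/4 ≈ 5362.8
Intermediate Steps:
u(F) = 1/2 (u(F) = F/((2*F)) = F*(1/(2*F)) = 1/2)
Z(M) = M*(-3 + M) (Z(M) = (-3 + M)*M = M*(-3 + M))
Z(u(5)) + D*m = (-3 + 1/2)/2 + 149*36 = (1/2)*(-5/2) + 5364 = -5/4 + 5364 = 21451/4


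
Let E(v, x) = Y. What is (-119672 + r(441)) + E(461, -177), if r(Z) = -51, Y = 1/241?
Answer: -28853242/241 ≈ -1.1972e+5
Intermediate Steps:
Y = 1/241 ≈ 0.0041494
E(v, x) = 1/241
(-119672 + r(441)) + E(461, -177) = (-119672 - 51) + 1/241 = -119723 + 1/241 = -28853242/241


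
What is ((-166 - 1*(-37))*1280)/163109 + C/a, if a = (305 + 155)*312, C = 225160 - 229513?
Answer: -8136011959/7803134560 ≈ -1.0427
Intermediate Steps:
C = -4353
a = 143520 (a = 460*312 = 143520)
((-166 - 1*(-37))*1280)/163109 + C/a = ((-166 - 1*(-37))*1280)/163109 - 4353/143520 = ((-166 + 37)*1280)*(1/163109) - 4353*1/143520 = -129*1280*(1/163109) - 1451/47840 = -165120*1/163109 - 1451/47840 = -165120/163109 - 1451/47840 = -8136011959/7803134560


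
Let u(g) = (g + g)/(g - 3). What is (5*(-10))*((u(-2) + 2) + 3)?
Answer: -290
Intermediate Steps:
u(g) = 2*g/(-3 + g) (u(g) = (2*g)/(-3 + g) = 2*g/(-3 + g))
(5*(-10))*((u(-2) + 2) + 3) = (5*(-10))*((2*(-2)/(-3 - 2) + 2) + 3) = -50*((2*(-2)/(-5) + 2) + 3) = -50*((2*(-2)*(-1/5) + 2) + 3) = -50*((4/5 + 2) + 3) = -50*(14/5 + 3) = -50*29/5 = -290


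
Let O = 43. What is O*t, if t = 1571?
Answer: 67553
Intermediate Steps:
O*t = 43*1571 = 67553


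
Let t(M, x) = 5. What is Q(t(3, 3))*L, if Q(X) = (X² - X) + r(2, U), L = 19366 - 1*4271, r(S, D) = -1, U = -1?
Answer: 286805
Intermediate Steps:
L = 15095 (L = 19366 - 4271 = 15095)
Q(X) = -1 + X² - X (Q(X) = (X² - X) - 1 = -1 + X² - X)
Q(t(3, 3))*L = (-1 + 5² - 1*5)*15095 = (-1 + 25 - 5)*15095 = 19*15095 = 286805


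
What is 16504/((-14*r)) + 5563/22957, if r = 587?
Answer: -166582797/94330313 ≈ -1.7660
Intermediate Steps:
16504/((-14*r)) + 5563/22957 = 16504/((-14*587)) + 5563/22957 = 16504/(-8218) + 5563*(1/22957) = 16504*(-1/8218) + 5563/22957 = -8252/4109 + 5563/22957 = -166582797/94330313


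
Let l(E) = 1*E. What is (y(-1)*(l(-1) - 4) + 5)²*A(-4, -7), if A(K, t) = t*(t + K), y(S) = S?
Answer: 7700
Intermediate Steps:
l(E) = E
A(K, t) = t*(K + t)
(y(-1)*(l(-1) - 4) + 5)²*A(-4, -7) = (-(-1 - 4) + 5)²*(-7*(-4 - 7)) = (-1*(-5) + 5)²*(-7*(-11)) = (5 + 5)²*77 = 10²*77 = 100*77 = 7700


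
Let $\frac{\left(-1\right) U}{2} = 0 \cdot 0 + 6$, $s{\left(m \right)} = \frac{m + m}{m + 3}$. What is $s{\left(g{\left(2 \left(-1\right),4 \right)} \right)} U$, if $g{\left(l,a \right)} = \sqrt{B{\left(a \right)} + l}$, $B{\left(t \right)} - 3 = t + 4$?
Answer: $-12$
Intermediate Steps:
$B{\left(t \right)} = 7 + t$ ($B{\left(t \right)} = 3 + \left(t + 4\right) = 3 + \left(4 + t\right) = 7 + t$)
$g{\left(l,a \right)} = \sqrt{7 + a + l}$ ($g{\left(l,a \right)} = \sqrt{\left(7 + a\right) + l} = \sqrt{7 + a + l}$)
$s{\left(m \right)} = \frac{2 m}{3 + m}$
$U = -12$ ($U = - 2 \left(0 \cdot 0 + 6\right) = - 2 \left(0 + 6\right) = \left(-2\right) 6 = -12$)
$s{\left(g{\left(2 \left(-1\right),4 \right)} \right)} U = \frac{2 \sqrt{7 + 4 + 2 \left(-1\right)}}{3 + \sqrt{7 + 4 + 2 \left(-1\right)}} \left(-12\right) = \frac{2 \sqrt{7 + 4 - 2}}{3 + \sqrt{7 + 4 - 2}} \left(-12\right) = \frac{2 \sqrt{9}}{3 + \sqrt{9}} \left(-12\right) = 2 \cdot 3 \frac{1}{3 + 3} \left(-12\right) = 2 \cdot 3 \cdot \frac{1}{6} \left(-12\right) = 1 \left(-12\right) = -12$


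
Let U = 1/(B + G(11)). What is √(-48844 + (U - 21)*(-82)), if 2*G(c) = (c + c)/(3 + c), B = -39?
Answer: I*√13486880270/535 ≈ 217.07*I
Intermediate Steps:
G(c) = c/(3 + c) (G(c) = ((c + c)/(3 + c))/2 = ((2*c)/(3 + c))/2 = (2*c/(3 + c))/2 = c/(3 + c))
U = -14/535 (U = 1/(-39 + 11/(3 + 11)) = 1/(-39 + 11/14) = 1/(-535/14) = -14/535 ≈ -0.026168)
√(-48844 + (U - 21)*(-82)) = √(-48844 + (-14/535 - 21)*(-82)) = √(-48844 - 11249/535*(-82)) = √(-48844 + 922418/535) = √(-25209122/535) = I*√13486880270/535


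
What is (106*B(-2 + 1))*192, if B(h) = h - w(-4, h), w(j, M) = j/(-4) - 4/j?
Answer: -61056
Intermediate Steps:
w(j, M) = -4/j - j/4 (w(j, M) = j*(-¼) - 4/j = -j/4 - 4/j = -4/j - j/4)
B(h) = -2 + h (B(h) = h - (-4/(-4) - ¼*(-4)) = h - (-4*(-¼) + 1) = h - (1 + 1) = h - 1*2 = h - 2 = -2 + h)
(106*B(-2 + 1))*192 = (106*(-2 + (-2 + 1)))*192 = (106*(-2 - 1))*192 = (106*(-3))*192 = -318*192 = -61056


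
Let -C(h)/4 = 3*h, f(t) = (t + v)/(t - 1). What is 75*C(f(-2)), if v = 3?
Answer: 300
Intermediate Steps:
f(t) = (3 + t)/(-1 + t) (f(t) = (t + 3)/(t - 1) = (3 + t)/(-1 + t))
C(h) = -12*h
75*C(f(-2)) = 75*(-12*(3 - 2)/(-1 - 2)) = 75*(-12/(-3)) = 75*(-(-4)) = 75*(-12*(-⅓)) = 75*4 = 300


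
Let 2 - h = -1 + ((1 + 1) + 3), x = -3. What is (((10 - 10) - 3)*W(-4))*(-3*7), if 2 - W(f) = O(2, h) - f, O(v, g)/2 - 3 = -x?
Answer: -882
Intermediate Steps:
h = -2 (h = 2 - (-1 + ((1 + 1) + 3)) = 2 - (-1 + (2 + 3)) = 2 - (-1 + 5) = 2 - 1*4 = 2 - 4 = -2)
O(v, g) = 12 (O(v, g) = 6 + 2*(-1*(-3)) = 6 + 2*3 = 6 + 6 = 12)
W(f) = -10 + f (W(f) = 2 - (12 - f) = 2 + (-12 + f) = -10 + f)
(((10 - 10) - 3)*W(-4))*(-3*7) = (((10 - 10) - 3)*(-10 - 4))*(-3*7) = ((0 - 3)*(-14))*(-21) = -3*(-14)*(-21) = 42*(-21) = -882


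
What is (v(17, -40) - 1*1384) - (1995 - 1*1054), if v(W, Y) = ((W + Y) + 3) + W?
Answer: -2328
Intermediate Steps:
v(W, Y) = 3 + Y + 2*W (v(W, Y) = (3 + W + Y) + W = 3 + Y + 2*W)
(v(17, -40) - 1*1384) - (1995 - 1*1054) = ((3 - 40 + 2*17) - 1*1384) - (1995 - 1*1054) = ((3 - 40 + 34) - 1384) - (1995 - 1054) = (-3 - 1384) - 1*941 = -1387 - 941 = -2328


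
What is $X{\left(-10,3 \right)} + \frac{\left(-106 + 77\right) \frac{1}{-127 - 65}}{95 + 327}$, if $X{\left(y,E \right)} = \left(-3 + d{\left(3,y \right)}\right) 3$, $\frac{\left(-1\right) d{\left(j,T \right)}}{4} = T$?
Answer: $\frac{8993693}{81024} \approx 111.0$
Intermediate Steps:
$d{\left(j,T \right)} = - 4 T$
$X{\left(y,E \right)} = -9 - 12 y$ ($X{\left(y,E \right)} = \left(-3 - 4 y\right) 3 = -9 - 12 y$)
$X{\left(-10,3 \right)} + \frac{\left(-106 + 77\right) \frac{1}{-127 - 65}}{95 + 327} = \left(-9 - -120\right) + \frac{\left(-106 + 77\right) \frac{1}{-127 - 65}}{95 + 327} = \left(-9 + 120\right) + \frac{\left(-29\right) \frac{1}{-192}}{422} = 111 + \left(-29\right) \left(- \frac{1}{192}\right) \frac{1}{422} = 111 + \frac{29}{192} \cdot \frac{1}{422} = 111 + \frac{29}{81024} = \frac{8993693}{81024}$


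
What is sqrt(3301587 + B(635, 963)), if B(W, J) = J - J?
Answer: 3*sqrt(366843) ≈ 1817.0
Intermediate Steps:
B(W, J) = 0
sqrt(3301587 + B(635, 963)) = sqrt(3301587 + 0) = sqrt(3301587) = 3*sqrt(366843)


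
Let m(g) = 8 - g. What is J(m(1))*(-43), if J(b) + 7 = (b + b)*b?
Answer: -3913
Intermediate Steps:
J(b) = -7 + 2*b² (J(b) = -7 + (b + b)*b = -7 + (2*b)*b = -7 + 2*b²)
J(m(1))*(-43) = (-7 + 2*(8 - 1*1)²)*(-43) = (-7 + 2*(8 - 1)²)*(-43) = (-7 + 2*7²)*(-43) = (-7 + 2*49)*(-43) = (-7 + 98)*(-43) = 91*(-43) = -3913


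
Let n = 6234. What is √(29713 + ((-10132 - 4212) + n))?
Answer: √21603 ≈ 146.98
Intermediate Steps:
√(29713 + ((-10132 - 4212) + n)) = √(29713 + ((-10132 - 4212) + 6234)) = √(29713 + (-14344 + 6234)) = √(29713 - 8110) = √21603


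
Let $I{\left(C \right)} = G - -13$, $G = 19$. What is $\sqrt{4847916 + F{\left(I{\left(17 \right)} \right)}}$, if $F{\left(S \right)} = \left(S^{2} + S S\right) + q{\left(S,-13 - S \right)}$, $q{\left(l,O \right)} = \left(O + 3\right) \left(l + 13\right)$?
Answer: $\sqrt{4848074} \approx 2201.8$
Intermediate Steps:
$I{\left(C \right)} = 32$ ($I{\left(C \right)} = 19 - -13 = 19 + 13 = 32$)
$q{\left(l,O \right)} = \left(3 + O\right) \left(13 + l\right)$
$F{\left(S \right)} = -130 - 10 S + 2 S^{2} + S \left(-13 - S\right)$ ($F{\left(S \right)} = \left(S^{2} + S S\right) + \left(39 + 3 S + 13 \left(-13 - S\right) + \left(-13 - S\right) S\right) = \left(S^{2} + S^{2}\right) + \left(39 + 3 S - \left(169 + 13 S\right) + S \left(-13 - S\right)\right) = 2 S^{2} - \left(130 + 10 S - S \left(-13 - S\right)\right) = -130 - 10 S + 2 S^{2} + S \left(-13 - S\right)$)
$\sqrt{4847916 + F{\left(I{\left(17 \right)} \right)}} = \sqrt{4847916 - \left(866 - 1024\right)} = \sqrt{4847916 - -158} = \sqrt{4847916 + 158} = \sqrt{4848074}$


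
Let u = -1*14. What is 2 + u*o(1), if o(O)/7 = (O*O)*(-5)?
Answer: 492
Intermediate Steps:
u = -14
o(O) = -35*O² (o(O) = 7*((O*O)*(-5)) = 7*(O²*(-5)) = 7*(-5*O²) = -35*O²)
2 + u*o(1) = 2 - (-490)*1² = 2 - (-490) = 2 - 14*(-35) = 2 + 490 = 492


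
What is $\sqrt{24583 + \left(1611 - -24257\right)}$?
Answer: $\sqrt{50451} \approx 224.61$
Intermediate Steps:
$\sqrt{24583 + \left(1611 - -24257\right)} = \sqrt{24583 + \left(1611 + 24257\right)} = \sqrt{24583 + 25868} = \sqrt{50451}$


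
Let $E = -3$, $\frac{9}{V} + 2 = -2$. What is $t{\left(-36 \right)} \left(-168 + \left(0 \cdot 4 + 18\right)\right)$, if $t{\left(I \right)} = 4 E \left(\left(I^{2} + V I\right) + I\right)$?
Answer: $2413800$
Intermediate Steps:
$V = - \frac{9}{4}$ ($V = \frac{9}{-2 - 2} = \frac{9}{-4} = 9 \left(- \frac{1}{4}\right) = - \frac{9}{4} \approx -2.25$)
$t{\left(I \right)} = - 12 I^{2} + 15 I$ ($t{\left(I \right)} = 4 \left(-3\right) \left(\left(I^{2} - \frac{9 I}{4}\right) + I\right) = - 12 \left(I^{2} - \frac{5 I}{4}\right) = - 12 I^{2} + 15 I$)
$t{\left(-36 \right)} \left(-168 + \left(0 \cdot 4 + 18\right)\right) = 3 \left(-36\right) \left(5 - -144\right) \left(-168 + \left(0 \cdot 4 + 18\right)\right) = 3 \left(-36\right) \left(5 + 144\right) \left(-168 + \left(0 + 18\right)\right) = 3 \left(-36\right) 149 \left(-168 + 18\right) = \left(-16092\right) \left(-150\right) = 2413800$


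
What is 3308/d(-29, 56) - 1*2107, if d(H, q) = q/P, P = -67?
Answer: -84907/14 ≈ -6064.8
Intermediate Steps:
d(H, q) = -q/67 (d(H, q) = q/(-67) = q*(-1/67) = -q/67)
3308/d(-29, 56) - 1*2107 = 3308/((-1/67*56)) - 1*2107 = 3308/(-56/67) - 2107 = 3308*(-67/56) - 2107 = -55409/14 - 2107 = -84907/14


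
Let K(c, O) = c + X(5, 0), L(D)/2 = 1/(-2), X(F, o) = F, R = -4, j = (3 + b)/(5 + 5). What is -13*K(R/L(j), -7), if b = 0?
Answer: -117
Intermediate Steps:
j = 3/10 (j = (3 + 0)/(5 + 5) = 3/10 ≈ 0.30000)
L(D) = -1 (L(D) = 2/(-2) = 2*(-½) = -1)
K(c, O) = 5 + c (K(c, O) = c + 5 = 5 + c)
-13*K(R/L(j), -7) = -13*(5 - 4/(-1)) = -13*(5 - 4*(-1)) = -13*(5 + 4) = -13*9 = -117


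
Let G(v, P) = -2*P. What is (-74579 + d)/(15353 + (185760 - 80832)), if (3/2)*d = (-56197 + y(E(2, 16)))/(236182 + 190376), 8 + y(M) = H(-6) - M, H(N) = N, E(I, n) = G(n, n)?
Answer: -47718459802/76960234197 ≈ -0.62004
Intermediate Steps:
E(I, n) = -2*n
y(M) = -14 - M (y(M) = -8 + (-6 - M) = -14 - M)
d = -56179/639837 (d = 2*((-56197 + (-14 - (-2)*16))/(236182 + 190376))/3 = 2*((-56197 + (-14 - 1*(-32)))/426558)/3 = 2*((-56197 + (-14 + 32))*(1/426558))/3 = 2*((-56197 + 18)*(1/426558))/3 = 2*(-56179*1/426558)/3 = (2/3)*(-56179/426558) = -56179/639837 ≈ -0.087802)
(-74579 + d)/(15353 + (185760 - 80832)) = (-74579 - 56179/639837)/(15353 + (185760 - 80832)) = -47718459802/(639837*(15353 + 104928)) = -47718459802/639837/120281 = -47718459802/639837*1/120281 = -47718459802/76960234197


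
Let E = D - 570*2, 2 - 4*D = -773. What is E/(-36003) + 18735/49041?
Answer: 320409445/784721388 ≈ 0.40831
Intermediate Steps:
D = 775/4 (D = ½ - ¼*(-773) = ½ + 773/4 = 775/4 ≈ 193.75)
E = -3785/4 (E = 775/4 - 570*2 = 775/4 - 1*1140 = 775/4 - 1140 = -3785/4 ≈ -946.25)
E/(-36003) + 18735/49041 = -3785/4/(-36003) + 18735/49041 = -3785/4*(-1/36003) + 18735*(1/49041) = 3785/144012 + 6245/16347 = 320409445/784721388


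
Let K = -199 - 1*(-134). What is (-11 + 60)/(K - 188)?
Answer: -49/253 ≈ -0.19368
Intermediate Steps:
K = -65 (K = -199 + 134 = -65)
(-11 + 60)/(K - 188) = (-11 + 60)/(-65 - 188) = 49/(-253) = 49*(-1/253) = -49/253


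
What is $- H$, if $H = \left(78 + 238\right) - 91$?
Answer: $-225$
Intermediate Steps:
$H = 225$ ($H = 316 - 91 = 225$)
$- H = \left(-1\right) 225 = -225$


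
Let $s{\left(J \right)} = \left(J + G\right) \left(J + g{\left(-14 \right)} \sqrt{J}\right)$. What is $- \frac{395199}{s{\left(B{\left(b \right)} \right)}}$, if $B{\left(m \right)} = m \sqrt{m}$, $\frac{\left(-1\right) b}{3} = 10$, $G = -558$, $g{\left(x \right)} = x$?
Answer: $\frac{43911}{3000 - 1860 i \sqrt{30} - 868 \cdot 30^{\frac{3}{4}} \sqrt{- i} + 1400 \sqrt[4]{30} \left(- i\right)^{\frac{3}{2}}} \approx -4.3147 + 2.7847 i$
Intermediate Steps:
$b = -30$ ($b = \left(-3\right) 10 = -30$)
$B{\left(m \right)} = m^{\frac{3}{2}}$
$s{\left(J \right)} = \left(-558 + J\right) \left(J - 14 \sqrt{J}\right)$ ($s{\left(J \right)} = \left(J - 558\right) \left(J - 14 \sqrt{J}\right) = \left(-558 + J\right) \left(J - 14 \sqrt{J}\right)$)
$- \frac{395199}{s{\left(B{\left(b \right)} \right)}} = - \frac{395199}{\left(\left(-30\right)^{\frac{3}{2}}\right)^{2} - 558 \left(-30\right)^{\frac{3}{2}} - 14 \left(\left(-30\right)^{\frac{3}{2}}\right)^{\frac{3}{2}} + 7812 \sqrt{\left(-30\right)^{\frac{3}{2}}}} = - \frac{395199}{\left(- 30 i \sqrt{30}\right)^{2} - 558 \left(- 30 i \sqrt{30}\right) - 14 \left(- 30 i \sqrt{30}\right)^{\frac{3}{2}} + 7812 \sqrt{- 30 i \sqrt{30}}} = - \frac{395199}{-27000 + 16740 i \sqrt{30} - 14 \cdot 900 \sqrt[4]{30} \left(- i\right)^{\frac{3}{2}} + 7812 \cdot 30^{\frac{3}{4}} \sqrt{- i}} = - \frac{395199}{-27000 + 16740 i \sqrt{30} - 12600 \sqrt[4]{30} \left(- i\right)^{\frac{3}{2}} + 7812 \cdot 30^{\frac{3}{4}} \sqrt{- i}} = - \frac{395199}{-27000 - 12600 \sqrt[4]{30} \left(- i\right)^{\frac{3}{2}} + 7812 \cdot 30^{\frac{3}{4}} \sqrt{- i} + 16740 i \sqrt{30}}$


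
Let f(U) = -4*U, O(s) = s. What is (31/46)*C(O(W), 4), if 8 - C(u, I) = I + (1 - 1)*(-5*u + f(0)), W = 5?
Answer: 62/23 ≈ 2.6957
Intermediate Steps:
C(u, I) = 8 - I (C(u, I) = 8 - (I + (1 - 1)*(-5*u - 4*0)) = 8 - (I + 0*(-5*u + 0)) = 8 - (I + 0*(-5*u)) = 8 - (I + 0) = 8 - I)
(31/46)*C(O(W), 4) = (31/46)*(8 - 1*4) = ((1/46)*31)*(8 - 4) = (31/46)*4 = 62/23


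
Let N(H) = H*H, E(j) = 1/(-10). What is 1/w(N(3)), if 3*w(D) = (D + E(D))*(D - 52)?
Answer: -30/3827 ≈ -0.0078390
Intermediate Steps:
E(j) = -1/10
N(H) = H**2
w(D) = (-52 + D)*(-1/10 + D)/3 (w(D) = ((D - 1/10)*(D - 52))/3 = ((-1/10 + D)*(-52 + D))/3 = ((-52 + D)*(-1/10 + D))/3 = (-52 + D)*(-1/10 + D)/3)
1/w(N(3)) = 1/(26/15 - 521/30*3**2 + (3**2)**2/3) = 1/(26/15 - 521/30*9 + (1/3)*9**2) = 1/(26/15 - 1563/10 + (1/3)*81) = 1/(26/15 - 1563/10 + 27) = 1/(-3827/30) = -30/3827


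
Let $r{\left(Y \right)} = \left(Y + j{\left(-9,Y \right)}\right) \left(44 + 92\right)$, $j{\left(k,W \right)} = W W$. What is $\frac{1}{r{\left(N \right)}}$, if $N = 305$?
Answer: $\frac{1}{12692880} \approx 7.8784 \cdot 10^{-8}$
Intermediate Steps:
$j{\left(k,W \right)} = W^{2}$
$r{\left(Y \right)} = 136 Y + 136 Y^{2}$ ($r{\left(Y \right)} = \left(Y + Y^{2}\right) \left(44 + 92\right) = \left(Y + Y^{2}\right) 136 = 136 Y + 136 Y^{2}$)
$\frac{1}{r{\left(N \right)}} = \frac{1}{136 \cdot 305 \left(1 + 305\right)} = \frac{1}{136 \cdot 305 \cdot 306} = \frac{1}{12692880}$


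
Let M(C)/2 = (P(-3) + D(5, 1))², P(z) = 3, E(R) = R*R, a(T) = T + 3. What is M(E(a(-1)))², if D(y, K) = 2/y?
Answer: 334084/625 ≈ 534.53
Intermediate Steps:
a(T) = 3 + T
E(R) = R²
M(C) = 578/25 (M(C) = 2*(3 + 2/5)² = 2*(3 + 2*(⅕))² = 2*(3 + ⅖)² = 2*(17/5)² = 2*(289/25) = 578/25)
M(E(a(-1)))² = (578/25)² = 334084/625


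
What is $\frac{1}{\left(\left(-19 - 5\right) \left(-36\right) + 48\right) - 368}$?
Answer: $\frac{1}{544} \approx 0.0018382$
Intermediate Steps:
$\frac{1}{\left(\left(-19 - 5\right) \left(-36\right) + 48\right) - 368} = \frac{1}{\left(\left(-24\right) \left(-36\right) + 48\right) - 368} = \frac{1}{\left(864 + 48\right) - 368} = \frac{1}{912 - 368} = \frac{1}{544}$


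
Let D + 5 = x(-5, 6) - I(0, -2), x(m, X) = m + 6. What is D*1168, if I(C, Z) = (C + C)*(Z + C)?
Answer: -4672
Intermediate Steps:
x(m, X) = 6 + m
I(C, Z) = 2*C*(C + Z) (I(C, Z) = (2*C)*(C + Z) = 2*C*(C + Z))
D = -4 (D = -5 + ((6 - 5) - 2*0*(0 - 2)) = -5 + (1 - 2*0*(-2)) = -5 + (1 - 1*0) = -5 + (1 + 0) = -5 + 1 = -4)
D*1168 = -4*1168 = -4672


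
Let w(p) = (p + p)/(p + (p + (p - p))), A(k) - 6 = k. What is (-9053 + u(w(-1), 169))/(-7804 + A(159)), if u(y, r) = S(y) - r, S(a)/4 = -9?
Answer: 9258/7639 ≈ 1.2119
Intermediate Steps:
S(a) = -36 (S(a) = 4*(-9) = -36)
A(k) = 6 + k
w(p) = 1 (w(p) = (2*p)/(p + (p + 0)) = (2*p)/(p + p) = (2*p)/((2*p)) = (2*p)*(1/(2*p)) = 1)
u(y, r) = -36 - r
(-9053 + u(w(-1), 169))/(-7804 + A(159)) = (-9053 + (-36 - 1*169))/(-7804 + (6 + 159)) = (-9053 + (-36 - 169))/(-7804 + 165) = (-9053 - 205)/(-7639) = -9258*(-1/7639) = 9258/7639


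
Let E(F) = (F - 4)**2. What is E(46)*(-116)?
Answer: -204624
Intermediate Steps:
E(F) = (-4 + F)**2
E(46)*(-116) = (-4 + 46)**2*(-116) = 42**2*(-116) = 1764*(-116) = -204624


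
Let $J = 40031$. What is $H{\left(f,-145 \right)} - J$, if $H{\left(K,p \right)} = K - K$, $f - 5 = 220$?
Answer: $-40031$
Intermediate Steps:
$f = 225$ ($f = 5 + 220 = 225$)
$H{\left(K,p \right)} = 0$
$H{\left(f,-145 \right)} - J = 0 - 40031 = -40031$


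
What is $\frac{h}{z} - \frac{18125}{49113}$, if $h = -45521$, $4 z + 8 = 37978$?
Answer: $- \frac{4815448871}{932410305} \approx -5.1645$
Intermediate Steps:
$z = \frac{18985}{2}$ ($z = -2 + \frac{1}{4} \cdot 37978 = -2 + \frac{18989}{2} = \frac{18985}{2} \approx 9492.5$)
$\frac{h}{z} - \frac{18125}{49113} = - \frac{45521}{\frac{18985}{2}} - \frac{18125}{49113} = \left(-45521\right) \frac{2}{18985} - \frac{18125}{49113} = - \frac{91042}{18985} - \frac{18125}{49113} = - \frac{4815448871}{932410305}$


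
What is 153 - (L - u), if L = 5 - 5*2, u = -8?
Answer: 150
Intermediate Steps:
L = -5 (L = 5 - 10 = -5)
153 - (L - u) = 153 - (-5 - 1*(-8)) = 153 - (-5 + 8) = 153 - 1*3 = 153 - 3 = 150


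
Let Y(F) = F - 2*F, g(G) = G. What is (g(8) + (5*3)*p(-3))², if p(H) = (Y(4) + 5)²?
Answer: 529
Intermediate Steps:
Y(F) = -F
p(H) = 1 (p(H) = (-1*4 + 5)² = (-4 + 5)² = 1² = 1)
(g(8) + (5*3)*p(-3))² = (8 + (5*3)*1)² = (8 + 15*1)² = (8 + 15)² = 23² = 529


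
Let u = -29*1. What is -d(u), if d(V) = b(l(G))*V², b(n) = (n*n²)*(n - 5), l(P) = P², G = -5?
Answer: -262812500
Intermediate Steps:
b(n) = n³*(-5 + n)
u = -29
d(V) = 312500*V² (d(V) = (((-5)²)³*(-5 + (-5)²))*V² = (25³*(-5 + 25))*V² = (15625*20)*V² = 312500*V²)
-d(u) = -312500*(-29)² = -312500*841 = -1*262812500 = -262812500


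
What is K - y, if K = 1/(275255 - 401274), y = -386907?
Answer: 48757633232/126019 ≈ 3.8691e+5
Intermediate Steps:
K = -1/126019 (K = 1/(-126019) = -1/126019 ≈ -7.9353e-6)
K - y = -1/126019 - 1*(-386907) = -1/126019 + 386907 = 48757633232/126019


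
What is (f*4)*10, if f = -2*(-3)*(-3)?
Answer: -720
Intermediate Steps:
f = -18 (f = 6*(-3) = -18)
(f*4)*10 = -18*4*10 = -72*10 = -720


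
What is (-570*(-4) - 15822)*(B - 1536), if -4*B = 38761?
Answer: 304051755/2 ≈ 1.5203e+8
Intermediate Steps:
B = -38761/4 (B = -1/4*38761 = -38761/4 ≈ -9690.3)
(-570*(-4) - 15822)*(B - 1536) = (-570*(-4) - 15822)*(-38761/4 - 1536) = (2280 - 15822)*(-44905/4) = -13542*(-44905/4) = 304051755/2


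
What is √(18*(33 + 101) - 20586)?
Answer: I*√18174 ≈ 134.81*I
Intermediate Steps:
√(18*(33 + 101) - 20586) = √(18*134 - 20586) = √(2412 - 20586) = √(-18174) = I*√18174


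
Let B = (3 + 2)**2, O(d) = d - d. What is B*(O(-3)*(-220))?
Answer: 0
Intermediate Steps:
O(d) = 0
B = 25 (B = 5**2 = 25)
B*(O(-3)*(-220)) = 25*(0*(-220)) = 25*0 = 0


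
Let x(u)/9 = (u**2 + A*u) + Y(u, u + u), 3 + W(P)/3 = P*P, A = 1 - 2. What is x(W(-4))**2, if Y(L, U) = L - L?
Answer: 177902244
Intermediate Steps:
Y(L, U) = 0
A = -1
W(P) = -9 + 3*P**2 (W(P) = -9 + 3*(P*P) = -9 + 3*P**2)
x(u) = -9*u + 9*u**2 (x(u) = 9*((u**2 - u) + 0) = 9*(u**2 - u) = -9*u + 9*u**2)
x(W(-4))**2 = (9*(-9 + 3*(-4)**2)*(-1 + (-9 + 3*(-4)**2)))**2 = (9*(-9 + 3*16)*(-1 + (-9 + 3*16)))**2 = (9*(-9 + 48)*(-1 + (-9 + 48)))**2 = (9*39*(-1 + 39))**2 = (9*39*38)**2 = 13338**2 = 177902244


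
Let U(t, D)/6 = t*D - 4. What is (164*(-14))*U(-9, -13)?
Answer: -1556688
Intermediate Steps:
U(t, D) = -24 + 6*D*t (U(t, D) = 6*(t*D - 4) = 6*(D*t - 4) = 6*(-4 + D*t) = -24 + 6*D*t)
(164*(-14))*U(-9, -13) = (164*(-14))*(-24 + 6*(-13)*(-9)) = -2296*(-24 + 702) = -2296*678 = -1556688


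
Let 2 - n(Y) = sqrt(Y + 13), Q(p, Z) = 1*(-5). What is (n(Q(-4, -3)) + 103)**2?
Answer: 11033 - 420*sqrt(2) ≈ 10439.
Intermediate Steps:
Q(p, Z) = -5
n(Y) = 2 - sqrt(13 + Y) (n(Y) = 2 - sqrt(Y + 13) = 2 - sqrt(13 + Y))
(n(Q(-4, -3)) + 103)**2 = ((2 - sqrt(13 - 5)) + 103)**2 = ((2 - sqrt(8)) + 103)**2 = ((2 - 2*sqrt(2)) + 103)**2 = (105 - 2*sqrt(2))**2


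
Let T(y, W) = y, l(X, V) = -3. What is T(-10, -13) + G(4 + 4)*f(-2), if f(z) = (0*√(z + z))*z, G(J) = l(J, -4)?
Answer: -10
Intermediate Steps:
G(J) = -3
f(z) = 0 (f(z) = (0*√(2*z))*z = (0*(√2*√z))*z = 0*z = 0)
T(-10, -13) + G(4 + 4)*f(-2) = -10 - 3*0 = -10 + 0 = -10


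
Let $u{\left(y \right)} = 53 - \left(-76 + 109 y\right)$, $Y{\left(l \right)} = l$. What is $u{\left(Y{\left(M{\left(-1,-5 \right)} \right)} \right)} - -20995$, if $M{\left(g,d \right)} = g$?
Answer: $21233$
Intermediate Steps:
$u{\left(y \right)} = 129 - 109 y$ ($u{\left(y \right)} = 53 - \left(-76 + 109 y\right) = 129 - 109 y$)
$u{\left(Y{\left(M{\left(-1,-5 \right)} \right)} \right)} - -20995 = \left(129 - -109\right) - -20995 = \left(129 + 109\right) + 20995 = 238 + 20995 = 21233$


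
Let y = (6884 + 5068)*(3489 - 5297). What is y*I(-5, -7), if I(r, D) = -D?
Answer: -151264512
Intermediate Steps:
y = -21609216 (y = 11952*(-1808) = -21609216)
y*I(-5, -7) = -(-21609216)*(-7) = -21609216*7 = -151264512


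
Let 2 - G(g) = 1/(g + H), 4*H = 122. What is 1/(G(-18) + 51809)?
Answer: 25/1295273 ≈ 1.9301e-5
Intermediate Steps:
H = 61/2 (H = (¼)*122 = 61/2 ≈ 30.500)
G(g) = 2 - 1/(61/2 + g) (G(g) = 2 - 1/(g + 61/2) = 2 - 1/(61/2 + g))
1/(G(-18) + 51809) = 1/(4*(30 - 18)/(61 + 2*(-18)) + 51809) = 1/(4*12/(61 - 36) + 51809) = 1/(4*12/25 + 51809) = 1/(4*(1/25)*12 + 51809) = 1/(48/25 + 51809) = 1/(1295273/25) = 25/1295273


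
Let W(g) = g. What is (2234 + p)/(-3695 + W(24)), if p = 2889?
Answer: -5123/3671 ≈ -1.3955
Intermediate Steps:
(2234 + p)/(-3695 + W(24)) = (2234 + 2889)/(-3695 + 24) = 5123/(-3671) = 5123*(-1/3671) = -5123/3671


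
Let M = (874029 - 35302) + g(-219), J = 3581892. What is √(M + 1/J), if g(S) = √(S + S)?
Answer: √(298911825694163045 + 356387508324*I*√438)/596982 ≈ 915.82 + 0.011426*I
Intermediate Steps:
g(S) = √2*√S (g(S) = √(2*S) = √2*√S)
M = 838727 + I*√438 (M = (874029 - 35302) + √2*√(-219) = 838727 + √2*(I*√219) = 838727 + I*√438 ≈ 8.3873e+5 + 20.928*I)
√(M + 1/J) = √((838727 + I*√438) + 1/3581892) = √(3004229531485/3581892 + I*√438)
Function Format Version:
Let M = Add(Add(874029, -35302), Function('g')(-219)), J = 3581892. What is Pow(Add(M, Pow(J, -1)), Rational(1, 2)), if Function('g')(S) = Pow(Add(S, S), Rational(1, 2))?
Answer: Mul(Rational(1, 596982), Pow(Add(298911825694163045, Mul(356387508324, I, Pow(438, Rational(1, 2)))), Rational(1, 2))) ≈ Add(915.82, Mul(0.011426, I))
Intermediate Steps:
Function('g')(S) = Mul(Pow(2, Rational(1, 2)), Pow(S, Rational(1, 2))) (Function('g')(S) = Pow(Mul(2, S), Rational(1, 2)) = Mul(Pow(2, Rational(1, 2)), Pow(S, Rational(1, 2))))
M = Add(838727, Mul(I, Pow(438, Rational(1, 2)))) (M = Add(Add(874029, -35302), Mul(Pow(2, Rational(1, 2)), Pow(-219, Rational(1, 2)))) = Add(838727, Mul(Pow(2, Rational(1, 2)), Mul(I, Pow(219, Rational(1, 2))))) = Add(838727, Mul(I, Pow(438, Rational(1, 2)))) ≈ Add(8.3873e+5, Mul(20.928, I)))
Pow(Add(M, Pow(J, -1)), Rational(1, 2)) = Pow(Add(Add(838727, Mul(I, Pow(438, Rational(1, 2)))), Pow(3581892, -1)), Rational(1, 2)) = Pow(Add(Add(838727, Mul(I, Pow(438, Rational(1, 2)))), Rational(1, 3581892)), Rational(1, 2)) = Pow(Add(Rational(3004229531485, 3581892), Mul(I, Pow(438, Rational(1, 2)))), Rational(1, 2))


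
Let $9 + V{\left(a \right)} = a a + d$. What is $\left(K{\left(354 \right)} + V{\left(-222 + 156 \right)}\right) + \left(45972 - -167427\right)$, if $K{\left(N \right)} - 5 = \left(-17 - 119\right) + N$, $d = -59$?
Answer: $217910$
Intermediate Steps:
$K{\left(N \right)} = -131 + N$ ($K{\left(N \right)} = 5 + \left(\left(-17 - 119\right) + N\right) = 5 + \left(-136 + N\right) = -131 + N$)
$V{\left(a \right)} = -68 + a^{2}$ ($V{\left(a \right)} = -9 + \left(a a - 59\right) = -9 + \left(a^{2} - 59\right) = -9 + \left(-59 + a^{2}\right) = -68 + a^{2}$)
$\left(K{\left(354 \right)} + V{\left(-222 + 156 \right)}\right) + \left(45972 - -167427\right) = \left(\left(-131 + 354\right) - \left(68 - \left(-222 + 156\right)^{2}\right)\right) + \left(45972 - -167427\right) = \left(223 - \left(68 - \left(-66\right)^{2}\right)\right) + \left(45972 + 167427\right) = \left(223 + \left(-68 + 4356\right)\right) + 213399 = \left(223 + 4288\right) + 213399 = 4511 + 213399 = 217910$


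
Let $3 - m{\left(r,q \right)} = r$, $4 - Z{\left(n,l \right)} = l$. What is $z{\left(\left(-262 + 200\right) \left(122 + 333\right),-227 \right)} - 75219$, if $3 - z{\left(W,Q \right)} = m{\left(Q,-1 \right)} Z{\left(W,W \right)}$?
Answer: $-6564436$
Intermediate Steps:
$Z{\left(n,l \right)} = 4 - l$
$m{\left(r,q \right)} = 3 - r$
$z{\left(W,Q \right)} = 3 - \left(3 - Q\right) \left(4 - W\right)$
$z{\left(\left(-262 + 200\right) \left(122 + 333\right),-227 \right)} - 75219 = \left(3 - \left(-4 + \left(-262 + 200\right) \left(122 + 333\right)\right) \left(-3 - 227\right)\right) - 75219 = \left(3 - \left(-4 - 28210\right) \left(-230\right)\right) - 75219 = \left(3 - \left(-28214\right) \left(-230\right)\right) - 75219 = \left(3 - 6489220\right) - 75219 = -6489217 - 75219 = -6564436$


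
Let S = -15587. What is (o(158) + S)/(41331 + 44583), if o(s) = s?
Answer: -139/774 ≈ -0.17959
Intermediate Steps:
(o(158) + S)/(41331 + 44583) = (158 - 15587)/(41331 + 44583) = -15429/85914 = -15429*1/85914 = -139/774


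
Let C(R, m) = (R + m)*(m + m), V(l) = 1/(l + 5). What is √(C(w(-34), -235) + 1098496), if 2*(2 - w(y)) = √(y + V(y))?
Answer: √(1015933046 + 6815*I*√28623)/29 ≈ 1099.1 + 0.62368*I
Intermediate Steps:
V(l) = 1/(5 + l)
w(y) = 2 - √(y + 1/(5 + y))/2
C(R, m) = 2*m*(R + m) (C(R, m) = (R + m)*(2*m) = 2*m*(R + m))
√(C(w(-34), -235) + 1098496) = √(2*(-235)*((2 - √(1 - 34*(5 - 34))*(I*√29/29)/2) - 235) + 1098496) = √(2*(-235)*((2 - √(1 - 34*(-29))*(I*√29/29)/2) - 235) + 1098496) = √(2*(-235)*((2 - I*√29*√(1 + 986)/29/2) - 235) + 1098496) = √(2*(-235)*((2 - I*√28623/29/2) - 235) + 1098496) = √(2*(-235)*((2 - I*√28623/58) - 235) + 1098496) = √(2*(-235)*(-233 - I*√28623/58) + 1098496) = √((109510 + 235*I*√28623/29) + 1098496) = √(1208006 + 235*I*√28623/29)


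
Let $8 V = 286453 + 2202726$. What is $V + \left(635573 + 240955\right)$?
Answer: $\frac{9501403}{8} \approx 1.1877 \cdot 10^{6}$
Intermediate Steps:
$V = \frac{2489179}{8}$ ($V = \frac{286453 + 2202726}{8} = \frac{1}{8} \cdot 2489179 = \frac{2489179}{8} \approx 3.1115 \cdot 10^{5}$)
$V + \left(635573 + 240955\right) = \frac{2489179}{8} + \left(635573 + 240955\right) = \frac{2489179}{8} + 876528 = \frac{9501403}{8}$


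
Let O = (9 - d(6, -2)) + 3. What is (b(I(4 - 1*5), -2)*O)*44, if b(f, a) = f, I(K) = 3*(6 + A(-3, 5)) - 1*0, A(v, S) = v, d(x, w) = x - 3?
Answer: 3564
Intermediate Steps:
d(x, w) = -3 + x
I(K) = 9 (I(K) = 3*(6 - 3) - 1*0 = 3*3 + 0 = 9 + 0 = 9)
O = 9 (O = (9 - (-3 + 6)) + 3 = (9 - 1*3) + 3 = (9 - 3) + 3 = 6 + 3 = 9)
(b(I(4 - 1*5), -2)*O)*44 = (9*9)*44 = 81*44 = 3564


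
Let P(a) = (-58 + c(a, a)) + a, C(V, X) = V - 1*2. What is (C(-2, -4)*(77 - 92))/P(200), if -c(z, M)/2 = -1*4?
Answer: ⅖ ≈ 0.40000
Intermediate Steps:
C(V, X) = -2 + V (C(V, X) = V - 2 = -2 + V)
c(z, M) = 8 (c(z, M) = -(-2)*4 = -2*(-4) = 8)
P(a) = -50 + a (P(a) = (-58 + 8) + a = -50 + a)
(C(-2, -4)*(77 - 92))/P(200) = ((-2 - 2)*(77 - 92))/(-50 + 200) = -4*(-15)/150 = 60*(1/150) = ⅖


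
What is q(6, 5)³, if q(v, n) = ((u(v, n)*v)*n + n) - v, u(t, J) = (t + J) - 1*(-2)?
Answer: 58863869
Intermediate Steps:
u(t, J) = 2 + J + t (u(t, J) = (J + t) + 2 = 2 + J + t)
q(v, n) = n - v + n*v*(2 + n + v) (q(v, n) = (((2 + n + v)*v)*n + n) - v = ((v*(2 + n + v))*n + n) - v = (n*v*(2 + n + v) + n) - v = (n + n*v*(2 + n + v)) - v = n - v + n*v*(2 + n + v))
q(6, 5)³ = (5 - 1*6 + 5*6*(2 + 5 + 6))³ = (5 - 6 + 5*6*13)³ = (5 - 6 + 390)³ = 389³ = 58863869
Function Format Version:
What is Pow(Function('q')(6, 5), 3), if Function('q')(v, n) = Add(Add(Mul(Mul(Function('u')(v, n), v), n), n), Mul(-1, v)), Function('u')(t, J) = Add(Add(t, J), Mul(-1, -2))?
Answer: 58863869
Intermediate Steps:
Function('u')(t, J) = Add(2, J, t) (Function('u')(t, J) = Add(Add(J, t), 2) = Add(2, J, t))
Function('q')(v, n) = Add(n, Mul(-1, v), Mul(n, v, Add(2, n, v))) (Function('q')(v, n) = Add(Add(Mul(Mul(Add(2, n, v), v), n), n), Mul(-1, v)) = Add(Add(Mul(Mul(v, Add(2, n, v)), n), n), Mul(-1, v)) = Add(Add(Mul(n, v, Add(2, n, v)), n), Mul(-1, v)) = Add(Add(n, Mul(n, v, Add(2, n, v))), Mul(-1, v)) = Add(n, Mul(-1, v), Mul(n, v, Add(2, n, v))))
Pow(Function('q')(6, 5), 3) = Pow(Add(5, Mul(-1, 6), Mul(5, 6, Add(2, 5, 6))), 3) = Pow(Add(5, -6, Mul(5, 6, 13)), 3) = Pow(Add(5, -6, 390), 3) = Pow(389, 3) = 58863869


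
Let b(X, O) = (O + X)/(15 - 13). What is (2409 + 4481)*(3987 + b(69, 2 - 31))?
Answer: 27608230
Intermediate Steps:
b(X, O) = O/2 + X/2 (b(X, O) = (O + X)/2 = (O + X)*(½) = O/2 + X/2)
(2409 + 4481)*(3987 + b(69, 2 - 31)) = (2409 + 4481)*(3987 + ((2 - 31)/2 + (½)*69)) = 6890*(3987 + ((½)*(-29) + 69/2)) = 6890*(3987 + (-29/2 + 69/2)) = 6890*(3987 + 20) = 6890*4007 = 27608230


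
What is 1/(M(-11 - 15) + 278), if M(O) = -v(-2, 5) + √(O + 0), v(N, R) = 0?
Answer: 139/38655 - I*√26/77310 ≈ 0.0035959 - 6.5955e-5*I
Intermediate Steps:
M(O) = √O (M(O) = -1*0 + √(O + 0) = 0 + √O = √O)
1/(M(-11 - 15) + 278) = 1/(√(-11 - 15) + 278) = 1/(√(-26) + 278) = 1/(I*√26 + 278) = 1/(278 + I*√26)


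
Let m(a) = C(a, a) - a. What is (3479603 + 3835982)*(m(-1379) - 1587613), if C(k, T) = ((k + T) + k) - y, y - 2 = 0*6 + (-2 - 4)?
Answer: -11634464969695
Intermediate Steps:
y = -4 (y = 2 + (0*6 + (-2 - 4)) = 2 + (0 - 6) = 2 - 6 = -4)
C(k, T) = 4 + T + 2*k (C(k, T) = ((k + T) + k) - 1*(-4) = ((T + k) + k) + 4 = (T + 2*k) + 4 = 4 + T + 2*k)
m(a) = 4 + 2*a (m(a) = (4 + a + 2*a) - a = (4 + 3*a) - a = 4 + 2*a)
(3479603 + 3835982)*(m(-1379) - 1587613) = (3479603 + 3835982)*((4 + 2*(-1379)) - 1587613) = 7315585*((4 - 2758) - 1587613) = 7315585*(-2754 - 1587613) = 7315585*(-1590367) = -11634464969695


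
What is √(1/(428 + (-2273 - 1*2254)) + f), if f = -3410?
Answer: I*√57294145509/4099 ≈ 58.395*I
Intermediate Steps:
√(1/(428 + (-2273 - 1*2254)) + f) = √(1/(428 + (-2273 - 1*2254)) - 3410) = √(1/(428 + (-2273 - 2254)) - 3410) = √(1/(428 - 4527) - 3410) = √(1/(-4099) - 3410) = √(-1/4099 - 3410) = √(-13977591/4099) = I*√57294145509/4099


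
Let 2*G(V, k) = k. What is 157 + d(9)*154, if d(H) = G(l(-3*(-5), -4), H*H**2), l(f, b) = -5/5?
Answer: 56290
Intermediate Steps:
l(f, b) = -1 (l(f, b) = -5*1/5 = -1)
G(V, k) = k/2
d(H) = H**3/2 (d(H) = (H*H**2)/2 = H**3/2)
157 + d(9)*154 = 157 + ((1/2)*9**3)*154 = 157 + ((1/2)*729)*154 = 157 + (729/2)*154 = 157 + 56133 = 56290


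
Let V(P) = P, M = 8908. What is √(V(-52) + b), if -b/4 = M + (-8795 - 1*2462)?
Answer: 8*√146 ≈ 96.664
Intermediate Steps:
b = 9396 (b = -4*(8908 + (-8795 - 1*2462)) = -4*(8908 + (-8795 - 2462)) = -4*(8908 - 11257) = -4*(-2349) = 9396)
√(V(-52) + b) = √(-52 + 9396) = √9344 = 8*√146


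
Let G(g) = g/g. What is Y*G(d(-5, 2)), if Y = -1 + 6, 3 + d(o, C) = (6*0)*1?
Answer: 5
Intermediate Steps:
d(o, C) = -3 (d(o, C) = -3 + (6*0)*1 = -3 + 0*1 = -3 + 0 = -3)
Y = 5
G(g) = 1
Y*G(d(-5, 2)) = 5*1 = 5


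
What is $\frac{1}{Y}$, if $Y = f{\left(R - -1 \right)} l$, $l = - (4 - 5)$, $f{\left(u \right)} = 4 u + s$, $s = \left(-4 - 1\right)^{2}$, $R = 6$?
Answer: $\frac{1}{53} \approx 0.018868$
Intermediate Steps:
$s = 25$ ($s = \left(-5\right)^{2} = 25$)
$f{\left(u \right)} = 25 + 4 u$ ($f{\left(u \right)} = 4 u + 25 = 25 + 4 u$)
$l = 1$ ($l = \left(-1\right) \left(-1\right) = 1$)
$Y = 53$ ($Y = \left(25 + 4 \left(6 - -1\right)\right) 1 = \left(25 + 4 \left(6 + 1\right)\right) 1 = \left(25 + 4 \cdot 7\right) 1 = \left(25 + 28\right) 1 = 53 \cdot 1 = 53$)
$\frac{1}{Y} = \frac{1}{53}$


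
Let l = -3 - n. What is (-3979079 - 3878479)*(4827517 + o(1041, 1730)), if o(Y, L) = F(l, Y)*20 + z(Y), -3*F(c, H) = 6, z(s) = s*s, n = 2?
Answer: -46447266832164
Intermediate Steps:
l = -5 (l = -3 - 1*2 = -3 - 2 = -5)
z(s) = s²
F(c, H) = -2 (F(c, H) = -⅓*6 = -2)
o(Y, L) = -40 + Y² (o(Y, L) = -2*20 + Y² = -40 + Y²)
(-3979079 - 3878479)*(4827517 + o(1041, 1730)) = (-3979079 - 3878479)*(4827517 + (-40 + 1041²)) = -7857558*(4827517 + (-40 + 1083681)) = -7857558*(4827517 + 1083641) = -7857558*5911158 = -46447266832164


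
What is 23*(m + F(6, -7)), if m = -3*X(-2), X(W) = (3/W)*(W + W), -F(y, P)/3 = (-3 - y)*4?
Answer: 2070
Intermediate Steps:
F(y, P) = 36 + 12*y (F(y, P) = -3*(-3 - y)*4 = -3*(-12 - 4*y) = 36 + 12*y)
X(W) = 6 (X(W) = (3/W)*(2*W) = 6)
m = -18 (m = -3*6 = -18)
23*(m + F(6, -7)) = 23*(-18 + (36 + 12*6)) = 23*(-18 + (36 + 72)) = 23*(-18 + 108) = 23*90 = 2070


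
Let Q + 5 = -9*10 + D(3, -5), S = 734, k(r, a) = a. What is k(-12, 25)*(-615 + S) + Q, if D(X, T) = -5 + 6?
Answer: 2881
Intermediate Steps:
D(X, T) = 1
Q = -94 (Q = -5 + (-9*10 + 1) = -5 + (-90 + 1) = -5 - 89 = -94)
k(-12, 25)*(-615 + S) + Q = 25*(-615 + 734) - 94 = 25*119 - 94 = 2975 - 94 = 2881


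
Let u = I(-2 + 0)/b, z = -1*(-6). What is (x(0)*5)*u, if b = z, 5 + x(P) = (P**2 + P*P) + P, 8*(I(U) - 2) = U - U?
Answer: -25/3 ≈ -8.3333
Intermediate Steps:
z = 6
I(U) = 2 (I(U) = 2 + (U - U)/8 = 2 + (1/8)*0 = 2 + 0 = 2)
x(P) = -5 + P + 2*P**2 (x(P) = -5 + ((P**2 + P*P) + P) = -5 + ((P**2 + P**2) + P) = -5 + (2*P**2 + P) = -5 + (P + 2*P**2) = -5 + P + 2*P**2)
b = 6
u = 1/3 (u = 2/6 = 2*(1/6) = 1/3 ≈ 0.33333)
(x(0)*5)*u = ((-5 + 0 + 2*0**2)*5)*(1/3) = ((-5 + 0 + 2*0)*5)*(1/3) = ((-5 + 0 + 0)*5)*(1/3) = -5*5*(1/3) = -25*1/3 = -25/3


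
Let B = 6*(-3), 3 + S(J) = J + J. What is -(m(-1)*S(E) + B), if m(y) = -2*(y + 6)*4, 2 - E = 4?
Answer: -262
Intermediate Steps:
E = -2 (E = 2 - 1*4 = 2 - 4 = -2)
S(J) = -3 + 2*J (S(J) = -3 + (J + J) = -3 + 2*J)
B = -18
m(y) = -48 - 8*y (m(y) = -2*(6 + y)*4 = -2*(24 + 4*y) = -48 - 8*y)
-(m(-1)*S(E) + B) = -((-48 - 8*(-1))*(-3 + 2*(-2)) - 18) = -((-48 + 8)*(-3 - 4) - 18) = -(-40*(-7) - 18) = -(280 - 18) = -1*262 = -262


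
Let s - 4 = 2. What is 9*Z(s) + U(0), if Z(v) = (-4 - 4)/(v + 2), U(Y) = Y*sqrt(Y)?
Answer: -9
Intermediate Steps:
s = 6 (s = 4 + 2 = 6)
U(Y) = Y**(3/2)
Z(v) = -8/(2 + v)
9*Z(s) + U(0) = 9*(-8/(2 + 6)) + 0**(3/2) = 9*(-8/8) + 0 = 9*(-8*1/8) + 0 = 9*(-1) + 0 = -9 + 0 = -9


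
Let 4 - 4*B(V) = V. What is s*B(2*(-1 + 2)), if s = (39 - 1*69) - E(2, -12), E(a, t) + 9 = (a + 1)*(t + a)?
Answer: 9/2 ≈ 4.5000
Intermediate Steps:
B(V) = 1 - V/4
E(a, t) = -9 + (1 + a)*(a + t) (E(a, t) = -9 + (a + 1)*(t + a) = -9 + (1 + a)*(a + t))
s = 9 (s = (39 - 1*69) - (-9 + 2 - 12 + 2**2 + 2*(-12)) = (39 - 69) - (-9 + 2 - 12 + 4 - 24) = -30 - 1*(-39) = -30 + 39 = 9)
s*B(2*(-1 + 2)) = 9*(1 - (-1 + 2)/2) = 9*(1 - 1/2) = 9*(1/2) = 9/2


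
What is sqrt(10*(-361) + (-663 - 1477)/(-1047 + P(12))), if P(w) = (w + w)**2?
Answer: I*sqrt(799838070)/471 ≈ 60.045*I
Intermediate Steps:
P(w) = 4*w**2 (P(w) = (2*w)**2 = 4*w**2)
sqrt(10*(-361) + (-663 - 1477)/(-1047 + P(12))) = sqrt(10*(-361) + (-663 - 1477)/(-1047 + 4*12**2)) = sqrt(-3610 - 2140/(-1047 + 4*144)) = sqrt(-3610 - 2140/(-1047 + 576)) = sqrt(-3610 - 2140/(-471)) = sqrt(-3610 - 2140*(-1/471)) = sqrt(-3610 + 2140/471) = sqrt(-1698170/471) = I*sqrt(799838070)/471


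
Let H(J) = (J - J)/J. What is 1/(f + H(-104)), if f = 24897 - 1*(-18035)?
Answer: 1/42932 ≈ 2.3293e-5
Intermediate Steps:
f = 42932 (f = 24897 + 18035 = 42932)
H(J) = 0 (H(J) = 0/J = 0)
1/(f + H(-104)) = 1/(42932 + 0) = 1/42932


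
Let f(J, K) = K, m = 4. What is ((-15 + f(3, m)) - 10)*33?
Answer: -693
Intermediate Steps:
((-15 + f(3, m)) - 10)*33 = ((-15 + 4) - 10)*33 = (-11 - 10)*33 = -21*33 = -693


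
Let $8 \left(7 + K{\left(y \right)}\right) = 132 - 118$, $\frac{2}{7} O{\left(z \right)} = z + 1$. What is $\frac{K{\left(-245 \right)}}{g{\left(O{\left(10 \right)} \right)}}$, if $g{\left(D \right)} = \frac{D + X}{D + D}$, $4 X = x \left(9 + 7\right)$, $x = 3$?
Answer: $- \frac{1617}{202} \approx -8.0049$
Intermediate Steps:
$O{\left(z \right)} = \frac{7}{2} + \frac{7 z}{2}$ ($O{\left(z \right)} = \frac{7 \left(z + 1\right)}{2} = \frac{7 \left(1 + z\right)}{2} = \frac{7}{2} + \frac{7 z}{2}$)
$X = 12$ ($X = \frac{3 \left(9 + 7\right)}{4} = \frac{3 \cdot 16}{4} = \frac{1}{4} \cdot 48 = 12$)
$g{\left(D \right)} = \frac{12 + D}{2 D}$ ($g{\left(D \right)} = \frac{D + 12}{D + D} = \frac{12 + D}{2 D}$)
$K{\left(y \right)} = - \frac{21}{4}$ ($K{\left(y \right)} = -7 + \frac{132 - 118}{8} = -7 + \frac{1}{8} \cdot 14 = -7 + \frac{7}{4} = - \frac{21}{4}$)
$\frac{K{\left(-245 \right)}}{g{\left(O{\left(10 \right)} \right)}} = - \frac{21}{4 \frac{12 + \left(\frac{7}{2} + \frac{7}{2} \cdot 10\right)}{2 \left(\frac{7}{2} + \frac{7}{2} \cdot 10\right)}} = - \frac{21}{4 \frac{12 + \left(\frac{7}{2} + 35\right)}{2 \left(\frac{7}{2} + 35\right)}} = - \frac{21}{4 \frac{12 + \frac{77}{2}}{2 \cdot \frac{77}{2}}} = - \frac{21}{4 \cdot \frac{1}{2} \cdot \frac{2}{77} \cdot \frac{101}{2}} = - \frac{21}{4 \cdot \frac{101}{154}} = \left(- \frac{21}{4}\right) \frac{154}{101} = - \frac{1617}{202}$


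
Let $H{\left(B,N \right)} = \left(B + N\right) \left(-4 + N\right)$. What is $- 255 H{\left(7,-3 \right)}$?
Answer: $7140$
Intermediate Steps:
$H{\left(B,N \right)} = \left(-4 + N\right) \left(B + N\right)$
$- 255 H{\left(7,-3 \right)} = - 255 \left(\left(-3\right)^{2} - 28 - -12 + 7 \left(-3\right)\right) = - 255 \left(9 - 28 + 12 - 21\right) = \left(-255\right) \left(-28\right) = 7140$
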